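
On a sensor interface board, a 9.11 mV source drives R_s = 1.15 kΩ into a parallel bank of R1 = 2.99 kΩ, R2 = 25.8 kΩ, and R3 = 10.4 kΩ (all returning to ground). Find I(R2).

Parallel bank: R_p = 1/(1/2.99 + 1/25.8 + 1/10.4) = 2.131 kΩ.
V_A = 9.11 × 2.131/3.281 = 5.916 mV.
Branch current I = V_A/R2 = 5.916/25.8 = 0.2293 µA.

I ≈ 0.229 µA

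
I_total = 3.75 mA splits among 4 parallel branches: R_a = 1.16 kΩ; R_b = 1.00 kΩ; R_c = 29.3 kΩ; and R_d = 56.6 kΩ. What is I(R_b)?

ΣG = 1/1.16 + 1/1.00 + 1/29.3 + 1/56.6 = 1.914.
Current divider: I(R_b) = I_total · G_k/ΣG = 3.75 × (1.000/1.914) = 3.75 × 0.5225 = 1.959 mA.

I ≈ 1.96 mA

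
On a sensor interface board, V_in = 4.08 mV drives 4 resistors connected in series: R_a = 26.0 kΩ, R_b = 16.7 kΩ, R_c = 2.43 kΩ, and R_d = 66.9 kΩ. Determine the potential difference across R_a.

V ≈ 0.947 mV

ΣR = 26.0 + 16.7 + 2.43 + 66.9 = 112.0 kΩ.
Voltage divider: V = V_in · (26.00 / 112.0) = 4.08 × 0.2321 = 0.9469 mV.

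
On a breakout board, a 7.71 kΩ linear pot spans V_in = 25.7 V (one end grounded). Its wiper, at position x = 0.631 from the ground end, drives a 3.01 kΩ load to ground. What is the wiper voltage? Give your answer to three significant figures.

Split the track: R_lower = x·R_p = 4.865 kΩ, R_upper = (1−x)·R_p = 2.845 kΩ.
Lower segment in parallel with the load: 4.865 ‖ 3.01 = 1.860 kΩ.
V_out = 25.7 × 1.860/(2.845 + 1.860) = 10.16 V.
(Unloaded: V_out = x·V_in = 16.2 V.)

V_out ≈ 10.2 V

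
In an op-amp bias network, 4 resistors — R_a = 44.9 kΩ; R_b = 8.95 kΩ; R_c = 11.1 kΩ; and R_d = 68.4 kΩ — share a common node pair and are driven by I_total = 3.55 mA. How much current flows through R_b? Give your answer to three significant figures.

I ≈ 1.66 mA

ΣG = 1/44.9 + 1/8.95 + 1/11.1 + 1/68.4 = 0.2387.
By the current-divider rule, I = I_total · G_k/ΣG = 3.55 × 0.4681 = 1.662 mA.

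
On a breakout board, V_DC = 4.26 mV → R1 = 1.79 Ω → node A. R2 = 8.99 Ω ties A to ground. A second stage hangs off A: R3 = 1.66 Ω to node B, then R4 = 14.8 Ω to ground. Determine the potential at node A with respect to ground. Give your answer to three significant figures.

Looking into the second stage from A: R3 + R4 = 16.46 Ω appears in parallel with R2.
Effective lower resistance at A: R2 ‖ 16.46 = 5.814 Ω.
V_A = 4.26 × 5.814/(1.79 + 5.814) = 3.257 mV.

V_A ≈ 3.26 mV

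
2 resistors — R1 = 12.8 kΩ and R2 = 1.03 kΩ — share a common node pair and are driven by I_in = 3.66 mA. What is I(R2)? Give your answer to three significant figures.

With just two branches, the current splits inversely with resistance.
So I = 3.66 × 12.8/13.83 = 3.387 mA.

I ≈ 3.39 mA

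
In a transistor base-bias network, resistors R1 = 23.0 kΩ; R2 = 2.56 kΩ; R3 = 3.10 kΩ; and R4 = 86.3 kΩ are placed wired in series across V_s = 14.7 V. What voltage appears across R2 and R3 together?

V ≈ 0.724 V

Series total: ΣR = 23.0 + 2.56 + 3.10 + 86.3 = 115.0 kΩ.
R_{R2..R3} = 2.56 + 3.10 = 5.660 kΩ.
By the voltage-divider rule, V = 14.7 × 5.660/115.0 = 0.7237 V.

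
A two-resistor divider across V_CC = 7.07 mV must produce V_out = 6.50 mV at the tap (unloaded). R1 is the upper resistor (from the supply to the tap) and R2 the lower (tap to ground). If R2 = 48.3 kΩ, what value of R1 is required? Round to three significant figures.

R1 ≈ 4.24 kΩ

The divider ratio is R2/(R1+R2) = 6.50/7.07 = 0.9194.
R1 = R2·(1/k − 1) = 48.3 × 0.08769 = 4.236 kΩ.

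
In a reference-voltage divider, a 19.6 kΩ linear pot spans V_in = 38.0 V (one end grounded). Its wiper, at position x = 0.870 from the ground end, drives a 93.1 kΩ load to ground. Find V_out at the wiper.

V_out ≈ 32.3 V

Split the track: R_lower = x·R_p = 17.05 kΩ, R_upper = (1−x)·R_p = 2.548 kΩ.
(x·R_p) ‖ R_L = 14.41 kΩ.
Loaded-divider output: V_out = 38.0 × 0.8498 = 32.29 V.
(Unloaded: V_out = x·V_in = 33.1 V.)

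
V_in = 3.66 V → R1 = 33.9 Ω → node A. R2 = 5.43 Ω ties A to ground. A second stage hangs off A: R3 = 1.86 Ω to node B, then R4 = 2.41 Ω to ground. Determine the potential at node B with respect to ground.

Node A sees R2 in parallel with the series input of stage 2, R3 + R4 = 4.270 Ω.
Effective lower resistance at A: R2 ‖ 4.270 = 2.390 Ω.
So V_A = 3.66 × 0.06587 = 0.2411 V.
Then the unloaded second divider: V_B = V_A × R4/(R3+R4) = 0.2411 × 0.5644 = 0.1361 V.

V_B ≈ 0.136 V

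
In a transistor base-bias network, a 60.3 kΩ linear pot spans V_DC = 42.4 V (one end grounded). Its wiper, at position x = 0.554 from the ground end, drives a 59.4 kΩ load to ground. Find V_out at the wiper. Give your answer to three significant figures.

The pot divides into 26.89 kΩ above the wiper and 33.41 kΩ below.
R_L loads the lower segment: effective lower R = 21.38 kΩ.
V_out = 42.4 × 21.38/(26.89 + 21.38) = 18.78 V.

V_out ≈ 18.8 V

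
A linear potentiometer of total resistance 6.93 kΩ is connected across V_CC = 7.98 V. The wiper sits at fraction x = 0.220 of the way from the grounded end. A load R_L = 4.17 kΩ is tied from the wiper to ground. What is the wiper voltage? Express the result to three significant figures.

The pot divides into 5.405 kΩ above the wiper and 1.525 kΩ below.
(x·R_p) ‖ R_L = 1.116 kΩ.
V_out = 7.98 × 1.116/(5.405 + 1.116) = 1.366 V.
(Unloaded: V_out = x·V_CC = 1.76 V.)

V_out ≈ 1.37 V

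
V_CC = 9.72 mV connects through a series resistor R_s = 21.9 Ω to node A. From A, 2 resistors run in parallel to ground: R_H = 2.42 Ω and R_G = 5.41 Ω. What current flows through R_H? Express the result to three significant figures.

I ≈ 0.285 mA

Combine the parallel branches: R_p = (1/2.42 + 1/5.41)⁻¹ = 1.672 Ω.
Node voltage V_A = V_CC · R_p/(R_s + R_p) = 9.72 × 0.07093 = 0.6895 mV.
I(R_H) = V_A / R_H = 0.6895/2.42 = 0.2849 mA.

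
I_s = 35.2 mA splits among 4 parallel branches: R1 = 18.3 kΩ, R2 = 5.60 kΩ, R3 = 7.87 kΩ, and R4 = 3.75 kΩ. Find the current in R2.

Total conductance ΣG = 1/18.3 + 1/5.60 + 1/7.87 + 1/3.75 = 0.6269 (units of 1/kΩ).
R2 takes the fraction G_k/ΣG = 0.1786/0.6269 = 0.2848, so I = 35.2 × 0.2848 = 10.03 mA.

I ≈ 10.0 mA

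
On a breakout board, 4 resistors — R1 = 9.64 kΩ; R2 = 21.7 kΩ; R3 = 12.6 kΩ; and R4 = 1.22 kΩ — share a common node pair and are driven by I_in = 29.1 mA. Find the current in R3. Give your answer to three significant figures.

ΣG = 1/9.64 + 1/21.7 + 1/12.6 + 1/1.22 = 1.049.
Current divider: I(R3) = I_in · G_k/ΣG = 29.1 × (0.07937/1.049) = 29.1 × 0.07567 = 2.202 mA.

I ≈ 2.20 mA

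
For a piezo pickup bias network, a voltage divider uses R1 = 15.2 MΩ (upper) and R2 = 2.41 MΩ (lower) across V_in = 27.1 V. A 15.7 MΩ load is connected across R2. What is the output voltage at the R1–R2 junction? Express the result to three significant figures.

The load sits in parallel with R2, giving an effective lower resistance R2' = R2·R_L/(R2+R_L) = 2.089 MΩ.
Now apply the divider: V_out = 27.1 × 0.1208 = 3.275 V.

V_out ≈ 3.27 V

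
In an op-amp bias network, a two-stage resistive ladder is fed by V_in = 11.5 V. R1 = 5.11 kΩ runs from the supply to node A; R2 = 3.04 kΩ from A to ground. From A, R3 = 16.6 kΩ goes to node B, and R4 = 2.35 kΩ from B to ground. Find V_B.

Looking into the second stage from A: R3 + R4 = 18.95 kΩ appears in parallel with R2.
R2 ‖ (R3+R4) = 2.620 kΩ.
V_A = 11.5 × 2.620/(5.11 + 2.620) = 3.898 V.
V_B = V_A × 0.1240 = 0.4833 V.

V_B ≈ 0.483 V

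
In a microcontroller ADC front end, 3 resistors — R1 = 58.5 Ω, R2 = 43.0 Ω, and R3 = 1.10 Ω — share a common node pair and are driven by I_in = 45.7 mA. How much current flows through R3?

I ≈ 43.8 mA

ΣG = 1/58.5 + 1/43.0 + 1/1.10 = 0.9494.
R3 takes the fraction G_k/ΣG = 0.9091/0.9494 = 0.9575, so I = 45.7 × 0.9575 = 43.76 mA.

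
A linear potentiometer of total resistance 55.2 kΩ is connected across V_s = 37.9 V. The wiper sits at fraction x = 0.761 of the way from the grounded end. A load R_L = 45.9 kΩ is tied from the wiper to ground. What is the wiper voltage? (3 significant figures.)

The pot divides into 13.19 kΩ above the wiper and 42.01 kΩ below.
Lower segment in parallel with the load: 42.01 ‖ 45.9 = 21.93 kΩ.
Then V_out = V_s · 21.93/(13.19 + 21.93) = 23.67 V.

V_out ≈ 23.7 V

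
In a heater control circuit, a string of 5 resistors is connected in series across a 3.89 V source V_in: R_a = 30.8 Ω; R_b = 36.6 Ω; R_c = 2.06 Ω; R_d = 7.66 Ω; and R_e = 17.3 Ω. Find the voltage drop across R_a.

V ≈ 1.27 V

ΣR = 30.8 + 36.6 + 2.06 + 7.66 + 17.3 = 94.42 Ω.
Voltage divider: V = V_in · (30.80 / 94.42) = 3.89 × 0.3262 = 1.269 V.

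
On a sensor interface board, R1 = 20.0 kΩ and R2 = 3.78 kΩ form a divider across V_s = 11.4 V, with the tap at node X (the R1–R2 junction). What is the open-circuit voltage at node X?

V_th is the unloaded tap voltage: V_s · R2/(R1+R2) = 11.4 × 0.1590 = 1.812 V.

V_th ≈ 1.81 V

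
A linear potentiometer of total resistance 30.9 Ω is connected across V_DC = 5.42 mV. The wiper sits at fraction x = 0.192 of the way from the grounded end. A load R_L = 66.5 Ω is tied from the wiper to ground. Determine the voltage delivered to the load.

V_out ≈ 0.971 mV

Lower segment x·R_p = 5.933 Ω; upper segment (1−x)·R_p = 24.97 Ω.
R_L loads the lower segment: effective lower R = 5.447 Ω.
Loaded-divider output: V_out = 5.42 × 0.1791 = 0.9707 mV.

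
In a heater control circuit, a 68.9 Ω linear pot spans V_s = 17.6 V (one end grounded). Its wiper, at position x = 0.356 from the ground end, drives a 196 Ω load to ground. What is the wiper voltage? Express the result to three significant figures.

V_out ≈ 5.80 V

Split the track: R_lower = x·R_p = 24.53 Ω, R_upper = (1−x)·R_p = 44.37 Ω.
R_L loads the lower segment: effective lower R = 21.80 Ω.
Then V_out = V_s · 21.80/(44.37 + 21.80) = 5.798 V.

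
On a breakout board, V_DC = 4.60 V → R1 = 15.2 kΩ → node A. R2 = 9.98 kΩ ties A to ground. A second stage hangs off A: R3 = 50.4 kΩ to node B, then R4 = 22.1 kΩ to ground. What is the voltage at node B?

Looking into the second stage from A: R3 + R4 = 72.50 kΩ appears in parallel with R2.
R2 ‖ (R3+R4) = 8.772 kΩ.
So V_A = 4.60 × 0.3659 = 1.683 V.
Stage 2 is unloaded, so V_B = V_A · R4/(R3+R4) = 1.683 × 22.1/72.50 = 0.5131 V.

V_B ≈ 0.513 V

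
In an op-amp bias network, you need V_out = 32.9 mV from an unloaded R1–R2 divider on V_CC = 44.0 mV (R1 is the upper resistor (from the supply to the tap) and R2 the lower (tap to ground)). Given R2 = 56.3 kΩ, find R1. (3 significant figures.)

R1 ≈ 19.0 kΩ

Required fraction k = V_out/V_CC = 0.7477.
R1 = R2·(1/k − 1) = 56.3 × 0.3374 = 18.99 kΩ.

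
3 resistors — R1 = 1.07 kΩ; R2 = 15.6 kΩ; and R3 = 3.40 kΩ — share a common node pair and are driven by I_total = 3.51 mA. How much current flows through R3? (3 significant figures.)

Total conductance ΣG = 1/1.07 + 1/15.6 + 1/3.40 = 1.293 (units of 1/kΩ).
By the current-divider rule, I = I_total · G_k/ΣG = 3.51 × 0.2275 = 0.7985 mA.

I ≈ 0.799 mA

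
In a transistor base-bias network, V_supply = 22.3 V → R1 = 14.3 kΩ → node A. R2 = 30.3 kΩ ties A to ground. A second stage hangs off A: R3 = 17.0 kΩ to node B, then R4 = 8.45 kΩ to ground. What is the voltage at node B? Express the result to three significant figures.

V_B ≈ 3.64 V

The second stage (R3 + R4 = 25.45 kΩ) loads node A in parallel with R2.
R2 ‖ (R3+R4) = 13.83 kΩ.
First divider: V_A = V_supply · 13.83/(14.3 + 13.83) = 10.96 V.
V_B = V_A × 0.3320 = 3.640 V.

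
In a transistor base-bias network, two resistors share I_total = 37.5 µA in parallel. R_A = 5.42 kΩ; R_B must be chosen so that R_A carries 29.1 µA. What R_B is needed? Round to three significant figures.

The fraction through R_A equals R_B/(R_A+R_B).
29.1/37.5 = R_B/(R_A + R_B) → R_B = R_A · (0.7760)/(1 − 0.7760) = 5.42 × 3.464 = 18.78 kΩ.

R_B ≈ 18.8 kΩ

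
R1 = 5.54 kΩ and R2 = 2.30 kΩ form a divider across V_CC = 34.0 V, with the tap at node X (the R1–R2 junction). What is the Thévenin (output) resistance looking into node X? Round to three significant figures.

R_th ≈ 1.63 kΩ

Zeroing V_CC shorts the top of R1 to ground, so R_th = R1 ‖ R2 = 1.625 kΩ.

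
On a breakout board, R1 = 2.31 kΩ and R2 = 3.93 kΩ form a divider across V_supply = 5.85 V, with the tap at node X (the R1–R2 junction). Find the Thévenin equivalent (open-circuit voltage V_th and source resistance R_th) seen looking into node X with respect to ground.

Open-circuit (no load on X): V_th = V_supply · R2/(R1 + R2) = 5.85 × 3.93/(2.310 + 3.93) = 3.684 V.
Zeroing V_supply shorts the top of R1 to ground, so R_th = R1 ‖ R2 = 1.455 kΩ.

V_th ≈ 3.68 V, R_th ≈ 1.45 kΩ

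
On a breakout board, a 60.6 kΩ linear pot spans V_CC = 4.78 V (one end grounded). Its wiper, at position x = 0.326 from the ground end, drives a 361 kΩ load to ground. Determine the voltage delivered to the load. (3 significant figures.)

The pot divides into 40.84 kΩ above the wiper and 19.76 kΩ below.
Lower segment in parallel with the load: 19.76 ‖ 361 = 18.73 kΩ.
V_out = 4.78 × 18.73/(40.84 + 18.73) = 1.503 V.

V_out ≈ 1.50 V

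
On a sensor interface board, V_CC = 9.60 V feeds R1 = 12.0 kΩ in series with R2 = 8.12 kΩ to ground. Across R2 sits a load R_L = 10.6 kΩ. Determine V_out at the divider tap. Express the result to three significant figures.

V_out ≈ 2.66 V

The load sits in parallel with R2, giving an effective lower resistance R2' = R2·R_L/(R2+R_L) = 4.598 kΩ.
Then V_out = V_CC · R2'/(R1 + R2') = 9.60 × 4.598/16.60 = 2.659 V.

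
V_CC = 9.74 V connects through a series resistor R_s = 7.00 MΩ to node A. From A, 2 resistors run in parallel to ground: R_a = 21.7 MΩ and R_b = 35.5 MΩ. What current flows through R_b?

Combine the parallel branches: R_p = (1/21.7 + 1/35.5)⁻¹ = 13.47 MΩ.
V_A by voltage divider: V_A = 9.74 × 13.47/(7.00 + 13.47) = 6.409 V.
I(R_b) = V_A / R_b = 6.409/35.5 = 0.1805 µA.
(Check via current divider: I_total = 0.4759 µA; share G_k/ΣG = 0.3794 → same result.)

I ≈ 0.181 µA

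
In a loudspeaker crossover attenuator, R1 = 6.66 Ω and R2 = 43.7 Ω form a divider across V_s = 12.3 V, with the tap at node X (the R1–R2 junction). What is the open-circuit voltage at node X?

Open-circuit (no load on X): V_th = V_s · R2/(R1 + R2) = 12.3 × 43.7/(6.660 + 43.7) = 10.67 V.

V_th ≈ 10.7 V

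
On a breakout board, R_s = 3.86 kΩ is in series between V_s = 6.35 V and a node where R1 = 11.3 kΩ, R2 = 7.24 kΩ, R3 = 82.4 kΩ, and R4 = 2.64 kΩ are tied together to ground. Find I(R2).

I ≈ 0.259 mA

Combine the parallel branches: R_p = (1/11.3 + 1/7.24 + 1/82.4 + 1/2.64)⁻¹ = 1.619 kΩ.
Node voltage V_A = V_s · R_p/(R_s + R_p) = 6.35 × 0.2955 = 1.877 V.
I(R2) = V_A / R2 = 1.877/7.24 = 0.2592 mA.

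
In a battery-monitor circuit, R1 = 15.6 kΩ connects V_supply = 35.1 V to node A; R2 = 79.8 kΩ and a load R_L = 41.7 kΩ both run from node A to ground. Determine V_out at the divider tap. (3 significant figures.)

V_out ≈ 22.4 V

R2 ‖ R_L = (79.8 × 41.7)/(79.8 + 41.7) = 27.39 kΩ.
Then V_out = V_supply · R2'/(R1 + R2') = 35.1 × 27.39/42.99 = 22.36 V.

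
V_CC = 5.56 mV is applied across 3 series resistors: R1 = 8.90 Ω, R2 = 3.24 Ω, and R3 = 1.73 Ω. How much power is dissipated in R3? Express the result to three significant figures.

The common current is I = 5.56/13.87 = 0.4009 mA.
P = I²R = 0.1607 × 1.73 = 0.2780 µW.

P ≈ 0.278 µW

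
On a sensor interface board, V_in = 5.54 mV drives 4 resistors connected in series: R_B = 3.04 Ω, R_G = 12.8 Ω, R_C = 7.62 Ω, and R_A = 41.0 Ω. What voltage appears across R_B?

V ≈ 0.261 mV

Series total: ΣR = 3.04 + 12.8 + 7.62 + 41.0 = 64.46 Ω.
Voltage divider: V = V_in · (3.040 / 64.46) = 5.54 × 0.04716 = 0.2613 mV.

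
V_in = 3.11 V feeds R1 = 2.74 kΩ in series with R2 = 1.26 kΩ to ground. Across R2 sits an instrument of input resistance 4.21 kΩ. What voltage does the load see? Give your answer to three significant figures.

R2 ‖ R_L = (1.26 × 4.21)/(1.26 + 4.21) = 0.9698 kΩ.
Then V_out = V_in · R2'/(R1 + R2') = 3.11 × 0.9698/3.710 = 0.8130 V.

V_out ≈ 0.813 V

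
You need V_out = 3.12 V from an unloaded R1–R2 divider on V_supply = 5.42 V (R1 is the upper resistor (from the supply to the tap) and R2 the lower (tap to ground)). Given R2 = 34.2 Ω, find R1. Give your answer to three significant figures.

R1 ≈ 25.2 Ω

V_out/V_supply = R2/(R1+R2) = 0.5756.
Rearranging, R1 = R2·(1−k)/k = 34.2 × 0.7372 = 25.21 Ω.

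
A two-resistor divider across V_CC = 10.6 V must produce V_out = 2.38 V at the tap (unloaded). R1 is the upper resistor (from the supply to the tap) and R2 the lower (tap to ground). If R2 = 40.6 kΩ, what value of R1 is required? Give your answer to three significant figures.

R1 ≈ 140 kΩ

The divider ratio is R2/(R1+R2) = 2.38/10.6 = 0.2245.
Rearranging, R1 = R2·(1−k)/k = 40.6 × 3.454 = 140.2 kΩ.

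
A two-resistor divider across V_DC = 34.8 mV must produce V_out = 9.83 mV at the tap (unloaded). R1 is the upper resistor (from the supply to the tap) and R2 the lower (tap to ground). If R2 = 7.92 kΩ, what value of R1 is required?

Required fraction k = V_out/V_DC = 0.2825.
So R1 = R2 · (V_DC/V_out − 1) = 7.92 × (34.8/9.83 − 1) = 7.92 × 2.540 = 20.12 kΩ.

R1 ≈ 20.1 kΩ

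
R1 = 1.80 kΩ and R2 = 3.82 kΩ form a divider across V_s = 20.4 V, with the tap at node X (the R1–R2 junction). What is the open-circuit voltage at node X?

V_th ≈ 13.9 V

Open-circuit (no load on X): V_th = V_s · R2/(R1 + R2) = 20.4 × 3.82/(1.800 + 3.82) = 13.87 V.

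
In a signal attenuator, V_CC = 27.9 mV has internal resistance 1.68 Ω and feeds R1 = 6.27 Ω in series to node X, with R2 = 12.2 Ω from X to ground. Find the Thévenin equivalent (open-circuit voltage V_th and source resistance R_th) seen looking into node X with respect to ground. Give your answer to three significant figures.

V_th ≈ 16.9 mV, R_th ≈ 4.81 Ω

R1' = 1.68 + 6.27 = 7.950 Ω (source resistance + R1).
With X open, the divider is unloaded: V_th = 27.9 × 12.2/20.15 = 16.89 mV.
With V_CC suppressed (replaced by a short), R_th = R1' ‖ R2 = (7.950 × 12.2)/(7.950 + 12.2) = 4.813 Ω.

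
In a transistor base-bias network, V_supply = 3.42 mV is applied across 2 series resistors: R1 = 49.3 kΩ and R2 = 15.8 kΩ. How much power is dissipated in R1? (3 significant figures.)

Series current I = V_supply/ΣR = 3.42/65.10 = 0.05253 µA.
P = I²R = 0.002760 × 49.3 = 0.1361 nW.

P ≈ 0.136 nW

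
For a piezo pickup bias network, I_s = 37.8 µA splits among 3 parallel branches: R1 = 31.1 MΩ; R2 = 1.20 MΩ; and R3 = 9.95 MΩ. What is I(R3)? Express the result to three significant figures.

I ≈ 3.93 µA

ΣG = 1/31.1 + 1/1.20 + 1/9.95 = 0.9660.
By the current-divider rule, I = I_s · G_k/ΣG = 37.8 × 0.1040 = 3.933 µA.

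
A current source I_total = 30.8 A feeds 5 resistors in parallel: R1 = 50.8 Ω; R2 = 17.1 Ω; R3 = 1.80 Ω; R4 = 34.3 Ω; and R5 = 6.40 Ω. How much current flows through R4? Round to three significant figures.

I ≈ 1.10 A

ΣG = 1/50.8 + 1/17.1 + 1/1.80 + 1/34.3 + 1/6.40 = 0.8191.
R4 takes the fraction G_k/ΣG = 0.02915/0.8191 = 0.03559, so I = 30.8 × 0.03559 = 1.096 A.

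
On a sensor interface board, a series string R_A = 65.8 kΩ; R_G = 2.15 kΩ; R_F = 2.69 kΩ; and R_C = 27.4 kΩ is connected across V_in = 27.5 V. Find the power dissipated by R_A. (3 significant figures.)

ΣR = 98.04 kΩ → I = 27.5/98.04 = 0.2805 mA.
V(R_A) = I·R = 18.46 V; P = V·I = 18.46 × 0.2805 = 5.177 mW.

P ≈ 5.18 mW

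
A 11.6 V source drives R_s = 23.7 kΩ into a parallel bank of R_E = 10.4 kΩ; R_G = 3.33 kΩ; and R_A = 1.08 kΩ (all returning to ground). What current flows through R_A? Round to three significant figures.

I ≈ 0.332 mA

Combine the parallel branches: R_p = (1/10.4 + 1/3.33 + 1/1.08)⁻¹ = 0.7562 kΩ.
V_A by voltage divider: V_A = 11.6 × 0.7562/(23.7 + 0.7562) = 0.3587 V.
I(R_A) = V_A / R_A = 0.3587/1.08 = 0.3321 mA.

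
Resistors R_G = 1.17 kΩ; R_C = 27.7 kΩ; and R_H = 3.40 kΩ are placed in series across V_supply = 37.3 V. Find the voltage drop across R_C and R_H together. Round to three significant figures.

V ≈ 35.9 V

Total series resistance ΣR = 1.17 + 27.7 + 3.40 = 32.27 kΩ.
R_{R_C..R_H} = 27.7 + 3.40 = 31.10 kΩ.
V = V_supply · R/ΣR = 37.3 × 0.9637 = 35.95 V.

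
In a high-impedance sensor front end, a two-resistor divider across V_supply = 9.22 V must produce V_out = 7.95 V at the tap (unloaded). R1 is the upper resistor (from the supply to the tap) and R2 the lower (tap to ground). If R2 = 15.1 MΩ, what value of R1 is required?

R1 ≈ 2.41 MΩ

V_out/V_supply = R2/(R1+R2) = 0.8623.
Rearranging, R1 = R2·(1−k)/k = 15.1 × 0.1597 = 2.412 MΩ.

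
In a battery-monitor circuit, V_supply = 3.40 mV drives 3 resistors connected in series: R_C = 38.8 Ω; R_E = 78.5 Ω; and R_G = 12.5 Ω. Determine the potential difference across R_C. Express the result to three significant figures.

Total series resistance ΣR = 38.8 + 78.5 + 12.5 = 129.8 Ω.
By the voltage-divider rule, V = 3.40 × 38.80/129.8 = 1.016 mV.

V ≈ 1.02 mV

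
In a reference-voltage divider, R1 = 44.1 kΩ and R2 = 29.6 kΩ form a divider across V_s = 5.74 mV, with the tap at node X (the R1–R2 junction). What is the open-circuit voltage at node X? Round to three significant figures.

V_th is the unloaded tap voltage: V_s · R2/(R1+R2) = 5.74 × 0.4016 = 2.305 mV.

V_th ≈ 2.31 mV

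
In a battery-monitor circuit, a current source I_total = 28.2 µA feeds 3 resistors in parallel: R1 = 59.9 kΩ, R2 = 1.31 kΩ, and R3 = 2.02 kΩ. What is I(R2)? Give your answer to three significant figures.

Total conductance ΣG = 1/59.9 + 1/1.31 + 1/2.02 = 1.275 (units of 1/kΩ).
Current divider: I(R2) = I_total · G_k/ΣG = 28.2 × (0.7634/1.275) = 28.2 × 0.5987 = 16.88 µA.

I ≈ 16.9 µA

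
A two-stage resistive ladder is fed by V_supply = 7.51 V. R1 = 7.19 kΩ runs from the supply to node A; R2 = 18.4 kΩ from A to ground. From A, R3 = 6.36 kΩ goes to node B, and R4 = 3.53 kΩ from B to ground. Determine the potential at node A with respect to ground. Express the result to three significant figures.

V_A ≈ 3.55 V

Node A sees R2 in parallel with the series input of stage 2, R3 + R4 = 9.890 kΩ.
R2 ‖ (R3+R4) = 6.433 kΩ.
First divider: V_A = V_supply · 6.433/(7.19 + 6.433) = 3.546 V.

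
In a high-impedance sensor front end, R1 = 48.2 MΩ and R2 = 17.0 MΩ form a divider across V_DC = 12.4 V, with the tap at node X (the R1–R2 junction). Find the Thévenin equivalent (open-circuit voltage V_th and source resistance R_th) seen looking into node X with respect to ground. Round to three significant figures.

V_th is the unloaded tap voltage: V_DC · R2/(R1+R2) = 12.4 × 0.2607 = 3.233 V.
With V_DC suppressed (replaced by a short), R_th = R1 ‖ R2 = (48.20 × 17.0)/(48.20 + 17.0) = 12.57 MΩ.

V_th ≈ 3.23 V, R_th ≈ 12.6 MΩ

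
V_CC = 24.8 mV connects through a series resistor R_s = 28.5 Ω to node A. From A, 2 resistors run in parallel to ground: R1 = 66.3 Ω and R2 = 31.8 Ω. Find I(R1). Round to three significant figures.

I ≈ 0.161 mA

Combine the parallel branches: R_p = (1/66.3 + 1/31.8)⁻¹ = 21.49 Ω.
V_A = 24.8 × 21.49/49.99 = 10.66 mV.
I(R1) = V_A / R1 = 10.66/66.3 = 0.1608 mA.
(Equivalently: I_total = 0.4961 mA, then current-divider fraction G_k/ΣG = 0.3242.)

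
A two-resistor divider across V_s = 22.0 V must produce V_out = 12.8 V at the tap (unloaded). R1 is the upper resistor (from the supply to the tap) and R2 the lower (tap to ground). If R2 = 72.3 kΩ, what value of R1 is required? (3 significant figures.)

R1 ≈ 52.0 kΩ

The divider ratio is R2/(R1+R2) = 12.8/22.0 = 0.5818.
R1 = R2·(1/k − 1) = 72.3 × 0.7187 = 51.97 kΩ.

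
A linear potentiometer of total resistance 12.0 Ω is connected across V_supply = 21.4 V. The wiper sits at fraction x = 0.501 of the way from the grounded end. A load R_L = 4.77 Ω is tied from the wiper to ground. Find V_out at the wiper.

V_out ≈ 6.58 V

Split the track: R_lower = x·R_p = 6.012 Ω, R_upper = (1−x)·R_p = 5.988 Ω.
R_L loads the lower segment: effective lower R = 2.660 Ω.
Then V_out = V_supply · 2.660/(5.988 + 2.660) = 6.582 V.
(Unloaded: V_out = x·V_supply = 10.7 V.)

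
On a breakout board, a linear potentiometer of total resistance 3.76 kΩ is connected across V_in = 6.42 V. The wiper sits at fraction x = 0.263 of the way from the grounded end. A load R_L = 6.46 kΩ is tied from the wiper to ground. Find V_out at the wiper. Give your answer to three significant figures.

V_out ≈ 1.52 V

The pot divides into 2.771 kΩ above the wiper and 0.9889 kΩ below.
Lower segment in parallel with the load: 0.9889 ‖ 6.46 = 0.8576 kΩ.
V_out = 6.42 × 0.8576/(2.771 + 0.8576) = 1.517 V.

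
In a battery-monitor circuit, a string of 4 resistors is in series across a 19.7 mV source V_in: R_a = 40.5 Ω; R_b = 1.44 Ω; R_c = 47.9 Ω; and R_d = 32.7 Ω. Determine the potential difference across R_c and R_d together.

V ≈ 13.0 mV

Total series resistance ΣR = 40.5 + 1.44 + 47.9 + 32.7 = 122.5 Ω.
R_{R_c..R_d} = 47.9 + 32.7 = 80.60 Ω.
V = V_in · R/ΣR = 19.7 × 0.6577 = 12.96 mV.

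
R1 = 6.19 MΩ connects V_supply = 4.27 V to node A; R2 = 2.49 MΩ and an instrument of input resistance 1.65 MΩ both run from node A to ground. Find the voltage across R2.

First combine the lower leg with the load: R2 ‖ R_L = 0.9924 MΩ.
Voltage divider with the loaded lower leg: V_out = 4.27 × 0.9924/(6.19 + 0.9924) = 4.27 × 0.1382 = 0.5900 V.

V_out ≈ 0.590 V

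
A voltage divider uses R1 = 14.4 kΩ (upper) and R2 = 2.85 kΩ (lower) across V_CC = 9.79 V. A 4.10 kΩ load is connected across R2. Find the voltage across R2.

The load sits in parallel with R2, giving an effective lower resistance R2' = R2·R_L/(R2+R_L) = 1.681 kΩ.
Now apply the divider: V_out = 9.79 × 0.1045 = 1.024 V.

V_out ≈ 1.02 V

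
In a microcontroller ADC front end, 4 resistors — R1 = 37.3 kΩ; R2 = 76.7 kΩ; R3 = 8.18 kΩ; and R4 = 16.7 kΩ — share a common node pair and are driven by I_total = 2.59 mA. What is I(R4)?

I ≈ 0.699 mA

Conductances: ΣG = 1/37.3 + 1/76.7 + 1/8.18 + 1/16.7 = 0.2220 (1/kΩ).
By the current-divider rule, I = I_total · G_k/ΣG = 2.59 × 0.2698 = 0.6987 mA.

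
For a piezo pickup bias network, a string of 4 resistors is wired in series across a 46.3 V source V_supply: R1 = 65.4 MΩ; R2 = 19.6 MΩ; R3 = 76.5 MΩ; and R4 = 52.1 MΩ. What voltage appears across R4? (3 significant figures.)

Total series resistance ΣR = 65.4 + 19.6 + 76.5 + 52.1 = 213.6 MΩ.
V = V_supply · R/ΣR = 46.3 × 0.2439 = 11.29 V.

V ≈ 11.3 V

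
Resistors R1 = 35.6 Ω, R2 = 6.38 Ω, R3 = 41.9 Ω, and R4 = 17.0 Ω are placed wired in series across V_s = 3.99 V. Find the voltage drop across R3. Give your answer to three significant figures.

V ≈ 1.66 V

Series total: ΣR = 35.6 + 6.38 + 41.9 + 17.0 = 100.9 Ω.
Voltage divider: V = V_s · (41.90 / 100.9) = 3.99 × 0.4153 = 1.657 V.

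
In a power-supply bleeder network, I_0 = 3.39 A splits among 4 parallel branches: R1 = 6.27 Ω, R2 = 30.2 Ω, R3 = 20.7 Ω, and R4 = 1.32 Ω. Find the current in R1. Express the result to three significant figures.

I ≈ 0.541 A

ΣG = 1/6.27 + 1/30.2 + 1/20.7 + 1/1.32 = 0.9985.
By the current-divider rule, I = I_0 · G_k/ΣG = 3.39 × 0.1597 = 0.5415 A.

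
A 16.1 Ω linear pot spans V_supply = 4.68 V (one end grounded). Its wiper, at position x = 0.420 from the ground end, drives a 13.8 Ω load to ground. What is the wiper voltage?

V_out ≈ 1.53 V

Lower segment x·R_p = 6.762 Ω; upper segment (1−x)·R_p = 9.338 Ω.
(x·R_p) ‖ R_L = 4.538 Ω.
Then V_out = V_supply · 4.538/(9.338 + 4.538) = 1.531 V.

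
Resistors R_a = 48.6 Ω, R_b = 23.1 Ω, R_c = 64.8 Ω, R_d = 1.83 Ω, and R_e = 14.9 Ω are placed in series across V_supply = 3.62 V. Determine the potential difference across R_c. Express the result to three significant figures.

Series total: ΣR = 48.6 + 23.1 + 64.8 + 1.83 + 14.9 = 153.2 Ω.
By the voltage-divider rule, V = 3.62 × 64.80/153.2 = 1.531 V.

V ≈ 1.53 V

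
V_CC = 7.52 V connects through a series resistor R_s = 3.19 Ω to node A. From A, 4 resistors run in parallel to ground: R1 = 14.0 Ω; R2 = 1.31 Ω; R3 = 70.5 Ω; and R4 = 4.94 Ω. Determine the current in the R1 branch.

Parallel bank: R_p = 1/(1/14.0 + 1/1.31 + 1/70.5 + 1/4.94) = 0.9511 Ω.
V_A = 7.52 × 0.9511/4.141 = 1.727 V.
Branch current I = V_A/R1 = 1.727/14.0 = 0.1234 A.

I ≈ 0.123 A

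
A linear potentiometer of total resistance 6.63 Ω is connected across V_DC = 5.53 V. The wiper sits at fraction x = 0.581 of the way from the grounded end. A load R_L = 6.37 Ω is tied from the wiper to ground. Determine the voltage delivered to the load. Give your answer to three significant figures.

Lower segment x·R_p = 3.852 Ω; upper segment (1−x)·R_p = 2.778 Ω.
R_L loads the lower segment: effective lower R = 2.400 Ω.
Loaded-divider output: V_out = 5.53 × 0.4635 = 2.563 V.

V_out ≈ 2.56 V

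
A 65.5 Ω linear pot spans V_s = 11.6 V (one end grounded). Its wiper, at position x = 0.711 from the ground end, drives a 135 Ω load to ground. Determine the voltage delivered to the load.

V_out ≈ 7.50 V

Lower segment x·R_p = 46.57 Ω; upper segment (1−x)·R_p = 18.93 Ω.
Lower segment in parallel with the load: 46.57 ‖ 135 = 34.63 Ω.
Loaded-divider output: V_out = 11.6 × 0.6465 = 7.500 V.
(Unloaded: V_out = x·V_s = 8.25 V.)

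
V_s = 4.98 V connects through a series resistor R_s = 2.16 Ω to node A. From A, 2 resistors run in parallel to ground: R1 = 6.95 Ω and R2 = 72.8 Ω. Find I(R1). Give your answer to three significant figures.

I ≈ 0.535 A

Combine the parallel branches: R_p = (1/6.95 + 1/72.8)⁻¹ = 6.344 Ω.
V_A = 4.98 × 6.344/8.504 = 3.715 V.
I(R1) = V_A / R1 = 3.715/6.95 = 0.5346 A.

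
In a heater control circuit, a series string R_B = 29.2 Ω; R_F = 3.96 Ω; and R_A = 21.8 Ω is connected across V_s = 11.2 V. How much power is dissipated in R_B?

Series current I = V_s/ΣR = 11.2/54.96 = 0.2038 A.
P(R_B) = I²·R_B = (0.2038)² × 29.2 = 1.213 W.

P ≈ 1.21 W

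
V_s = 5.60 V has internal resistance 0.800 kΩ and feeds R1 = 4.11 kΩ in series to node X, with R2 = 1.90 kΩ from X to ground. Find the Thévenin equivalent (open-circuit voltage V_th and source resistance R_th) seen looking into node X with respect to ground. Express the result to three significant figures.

V_th ≈ 1.56 V, R_th ≈ 1.37 kΩ

R1' = 0.800 + 4.11 = 4.910 kΩ (source resistance + R1).
V_th is the unloaded tap voltage: V_s · R2/(R1'+R2) = 5.60 × 0.2790 = 1.562 V.
Zeroing V_s shorts the top of R1' to ground, so R_th = R1' ‖ R2 = 1.370 kΩ.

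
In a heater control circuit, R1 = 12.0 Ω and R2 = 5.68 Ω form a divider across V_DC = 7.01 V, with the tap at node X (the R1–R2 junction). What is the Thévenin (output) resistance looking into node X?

Looking into X with the source shorted: R_th = R1·R2/(R1+R2) = 12.00 × 5.68/17.68 = 3.855 Ω.

R_th ≈ 3.86 Ω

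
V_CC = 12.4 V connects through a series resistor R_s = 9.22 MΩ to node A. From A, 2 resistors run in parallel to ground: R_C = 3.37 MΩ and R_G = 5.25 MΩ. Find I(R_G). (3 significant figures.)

Equivalent of the parallel group: R_p = 2.052 MΩ.
V_A = 12.4 × 2.052/11.27 = 2.258 V.
I(R_G) = V_A / R_G = 2.258/5.25 = 0.4301 µA.
(Check via current divider: I_total = 1.100 µA; share G_k/ΣG = 0.3910 → same result.)

I ≈ 0.430 µA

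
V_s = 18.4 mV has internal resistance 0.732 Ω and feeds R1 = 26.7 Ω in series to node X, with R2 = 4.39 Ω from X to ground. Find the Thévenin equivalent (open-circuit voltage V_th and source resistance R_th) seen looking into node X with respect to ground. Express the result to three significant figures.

V_th ≈ 2.54 mV, R_th ≈ 3.78 Ω

R1' = 0.732 + 26.7 = 27.43 Ω (source resistance + R1).
Open-circuit (no load on X): V_th = V_s · R2/(R1' + R2) = 18.4 × 4.39/(27.43 + 4.39) = 2.538 mV.
With V_s suppressed (replaced by a short), R_th = R1' ‖ R2 = (27.43 × 4.39)/(27.43 + 4.39) = 3.784 Ω.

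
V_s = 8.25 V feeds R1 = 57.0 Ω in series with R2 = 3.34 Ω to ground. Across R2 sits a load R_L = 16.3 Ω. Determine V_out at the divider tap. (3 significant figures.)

The load sits in parallel with R2, giving an effective lower resistance R2' = R2·R_L/(R2+R_L) = 2.772 Ω.
Voltage divider with the loaded lower leg: V_out = 8.25 × 2.772/(57.0 + 2.772) = 8.25 × 0.04638 = 0.3826 V.

V_out ≈ 0.383 V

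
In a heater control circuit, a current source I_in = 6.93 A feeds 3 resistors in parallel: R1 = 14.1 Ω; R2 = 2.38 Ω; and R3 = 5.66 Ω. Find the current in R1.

Conductances: ΣG = 1/14.1 + 1/2.38 + 1/5.66 = 0.6678 (1/Ω).
R1 takes the fraction G_k/ΣG = 0.07092/0.6678 = 0.1062, so I = 6.93 × 0.1062 = 0.7360 A.

I ≈ 0.736 A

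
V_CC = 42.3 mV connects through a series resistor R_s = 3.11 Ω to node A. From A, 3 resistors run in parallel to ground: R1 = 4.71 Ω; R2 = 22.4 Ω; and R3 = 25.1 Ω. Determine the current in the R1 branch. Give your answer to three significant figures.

I ≈ 4.67 mA

Equivalent of the parallel group: R_p = 3.369 Ω.
V_A by voltage divider: V_A = 42.3 × 3.369/(3.11 + 3.369) = 22.00 mV.
Branch current I = V_A/R1 = 22.00/4.71 = 4.670 mA.
(Check via current divider: I_total = 6.528 mA; share G_k/ΣG = 0.7153 → same result.)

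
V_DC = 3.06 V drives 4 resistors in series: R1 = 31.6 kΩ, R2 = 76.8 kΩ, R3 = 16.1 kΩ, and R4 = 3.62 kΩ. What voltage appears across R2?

V ≈ 1.83 V

ΣR = 31.6 + 76.8 + 16.1 + 3.62 = 128.1 kΩ.
Voltage divider: V = V_DC · (76.80 / 128.1) = 3.06 × 0.5994 = 1.834 V.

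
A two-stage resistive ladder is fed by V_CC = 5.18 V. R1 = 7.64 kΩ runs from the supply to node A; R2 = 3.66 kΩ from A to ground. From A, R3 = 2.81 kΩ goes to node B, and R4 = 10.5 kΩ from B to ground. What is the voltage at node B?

V_B ≈ 1.12 V

Node A sees R2 in parallel with the series input of stage 2, R3 + R4 = 13.31 kΩ.
Effective lower resistance at A: R2 ‖ 13.31 = 2.871 kΩ.
First divider: V_A = V_CC · 2.871/(7.64 + 2.871) = 1.415 V.
V_B = V_A × 0.7889 = 1.116 V.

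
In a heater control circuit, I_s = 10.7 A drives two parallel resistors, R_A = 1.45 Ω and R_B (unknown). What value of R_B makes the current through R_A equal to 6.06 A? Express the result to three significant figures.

In a two-way split, I_A/I_s = R_B/(R_A + R_B).
With f = 0.5664, R_B = R_A · f/(1−f) = 1.45 × 1.306 = 1.894 Ω.

R_B ≈ 1.89 Ω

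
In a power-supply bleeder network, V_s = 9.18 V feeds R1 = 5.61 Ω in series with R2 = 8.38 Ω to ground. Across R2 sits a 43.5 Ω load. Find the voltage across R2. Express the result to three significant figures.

V_out ≈ 5.10 V

R2 ‖ R_L = (8.38 × 43.5)/(8.38 + 43.5) = 7.026 Ω.
Then V_out = V_s · R2'/(R1 + R2') = 9.18 × 7.026/12.64 = 5.104 V.
(Unloaded it would be 5.50 V; the load pulls it down.)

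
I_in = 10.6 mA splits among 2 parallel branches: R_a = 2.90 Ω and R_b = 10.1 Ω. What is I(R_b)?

I ≈ 2.36 mA

For two parallel branches, I_k = I_in · (other R)/(sum of R).
I(R_b) = 10.6 × 2.90/(2.90 + 10.1) = 10.6 × 0.2231 = 2.365 mA.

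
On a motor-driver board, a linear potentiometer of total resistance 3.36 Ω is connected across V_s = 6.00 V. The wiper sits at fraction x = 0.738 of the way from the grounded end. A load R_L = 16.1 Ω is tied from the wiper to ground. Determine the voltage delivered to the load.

V_out ≈ 4.26 V

Lower segment x·R_p = 2.480 Ω; upper segment (1−x)·R_p = 0.8803 Ω.
(x·R_p) ‖ R_L = 2.149 Ω.
V_out = 6.00 × 2.149/(0.8803 + 2.149) = 4.256 V.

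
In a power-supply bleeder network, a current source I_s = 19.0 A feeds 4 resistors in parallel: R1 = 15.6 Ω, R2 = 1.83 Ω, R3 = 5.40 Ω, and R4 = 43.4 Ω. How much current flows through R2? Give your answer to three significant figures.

I ≈ 12.7 A

ΣG = 1/15.6 + 1/1.83 + 1/5.40 + 1/43.4 = 0.8188.
R2 takes the fraction G_k/ΣG = 0.5464/0.8188 = 0.6674, so I = 19.0 × 0.6674 = 12.68 A.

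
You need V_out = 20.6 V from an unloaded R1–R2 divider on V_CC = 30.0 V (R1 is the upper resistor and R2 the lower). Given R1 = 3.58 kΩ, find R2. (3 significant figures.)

R2 ≈ 7.85 kΩ

V_out/V_CC = R2/(R1+R2) = 0.6867.
Rearranging, R2 = R1·k/(1−k) = 3.58 × 2.191 = 7.846 kΩ.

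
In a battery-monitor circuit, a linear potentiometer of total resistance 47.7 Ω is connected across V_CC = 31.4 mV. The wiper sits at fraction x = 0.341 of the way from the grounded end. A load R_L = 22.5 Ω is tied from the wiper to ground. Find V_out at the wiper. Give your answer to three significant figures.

V_out ≈ 7.25 mV

Split the track: R_lower = x·R_p = 16.27 Ω, R_upper = (1−x)·R_p = 31.43 Ω.
R_L loads the lower segment: effective lower R = 9.441 Ω.
Then V_out = V_CC · 9.441/(31.43 + 9.441) = 7.252 mV.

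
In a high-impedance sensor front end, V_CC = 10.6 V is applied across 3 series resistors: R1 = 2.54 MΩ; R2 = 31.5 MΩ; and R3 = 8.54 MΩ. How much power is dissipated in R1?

The common current is I = 10.6/42.58 = 0.2489 µA.
P(R1) = I²·R1 = (0.2489)² × 2.54 = 0.1574 µW.

P ≈ 0.157 µW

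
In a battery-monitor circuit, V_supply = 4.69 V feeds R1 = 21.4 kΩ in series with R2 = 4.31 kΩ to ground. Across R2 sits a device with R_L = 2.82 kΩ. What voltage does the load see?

V_out ≈ 0.346 V

R2 ‖ R_L = (4.31 × 2.82)/(4.31 + 2.82) = 1.705 kΩ.
Voltage divider with the loaded lower leg: V_out = 4.69 × 1.705/(21.4 + 1.705) = 4.69 × 0.07378 = 0.3460 V.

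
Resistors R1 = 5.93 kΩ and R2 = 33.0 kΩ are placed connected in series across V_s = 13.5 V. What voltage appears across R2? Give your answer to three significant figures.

ΣR = 5.93 + 33.0 = 38.93 kΩ.
By the voltage-divider rule, V = 13.5 × 33.00/38.93 = 11.44 V.

V ≈ 11.4 V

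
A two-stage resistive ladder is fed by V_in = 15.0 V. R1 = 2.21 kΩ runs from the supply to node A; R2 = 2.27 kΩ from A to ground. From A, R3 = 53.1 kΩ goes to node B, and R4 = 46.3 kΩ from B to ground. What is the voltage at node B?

The second stage (R3 + R4 = 99.40 kΩ) loads node A in parallel with R2.
Effective lower resistance at A: R2 ‖ 99.40 = 2.219 kΩ.
V_A = 15.0 × 2.219/(2.21 + 2.219) = 7.516 V.
Stage 2 is unloaded, so V_B = V_A · R4/(R3+R4) = 7.516 × 46.3/99.40 = 3.501 V.

V_B ≈ 3.50 V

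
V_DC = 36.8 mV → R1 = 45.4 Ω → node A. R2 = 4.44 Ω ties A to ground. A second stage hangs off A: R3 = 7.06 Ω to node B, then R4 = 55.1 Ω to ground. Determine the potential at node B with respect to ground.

The second stage (R3 + R4 = 62.16 Ω) loads node A in parallel with R2.
Effective lower resistance at A: R2 ‖ 62.16 = 4.144 Ω.
First divider: V_A = V_DC · 4.144/(45.4 + 4.144) = 3.078 mV.
Then the unloaded second divider: V_B = V_A × R4/(R3+R4) = 3.078 × 0.8864 = 2.728 mV.

V_B ≈ 2.73 mV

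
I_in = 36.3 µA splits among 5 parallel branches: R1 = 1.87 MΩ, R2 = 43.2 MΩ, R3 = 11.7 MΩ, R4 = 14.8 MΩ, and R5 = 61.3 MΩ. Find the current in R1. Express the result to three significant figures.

I ≈ 26.7 µA

ΣG = 1/1.87 + 1/43.2 + 1/11.7 + 1/14.8 + 1/61.3 = 0.7273.
Current divider: I(R1) = I_in · G_k/ΣG = 36.3 × (0.5348/0.7273) = 36.3 × 0.7353 = 26.69 µA.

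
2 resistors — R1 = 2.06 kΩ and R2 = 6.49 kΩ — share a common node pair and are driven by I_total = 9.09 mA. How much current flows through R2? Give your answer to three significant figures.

With just two branches, the current splits inversely with resistance.
So I = 9.09 × 2.06/8.550 = 2.190 mA.

I ≈ 2.19 mA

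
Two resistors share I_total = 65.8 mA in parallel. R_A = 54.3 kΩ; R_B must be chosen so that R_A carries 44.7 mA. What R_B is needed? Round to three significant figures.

Two-branch current divider: I_A = I_total · R_B/(R_A + R_B).
With f = 0.6793, R_B = R_A · f/(1−f) = 54.3 × 2.118 = 115.0 kΩ.

R_B ≈ 115 kΩ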